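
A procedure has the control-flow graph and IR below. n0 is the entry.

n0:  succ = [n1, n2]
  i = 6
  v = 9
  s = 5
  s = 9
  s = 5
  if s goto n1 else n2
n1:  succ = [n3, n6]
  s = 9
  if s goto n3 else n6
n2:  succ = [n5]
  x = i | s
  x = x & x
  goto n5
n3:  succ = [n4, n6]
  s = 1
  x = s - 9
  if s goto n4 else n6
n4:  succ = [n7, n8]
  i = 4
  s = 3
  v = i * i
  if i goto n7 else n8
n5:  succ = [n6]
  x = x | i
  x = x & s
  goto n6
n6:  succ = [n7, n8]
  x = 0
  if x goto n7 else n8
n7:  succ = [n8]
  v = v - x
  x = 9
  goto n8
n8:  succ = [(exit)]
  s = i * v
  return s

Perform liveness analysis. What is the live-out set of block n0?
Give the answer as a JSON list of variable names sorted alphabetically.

Block summaries:
  n0 def {i,s,v} use ∅
  n1 def {s} use ∅
  n2 def {x} use {i,s}
  n3 def {s,x} use ∅
  n4 def {i,s,v} use ∅
  n5 def {x} use {i,s,x}
  n6 def {x} use ∅
  n7 def {v,x} use {v,x}
  n8 def {s} use {i,v}

Backward fixpoint:
  live n0: ∅→{i,s,v}
  live n1: {i,v}→{i,v}
  live n2: {i,s,v}→{i,s,v,x}
  live n3: {i,v}→{i,v,x}
  live n4: {x}→{i,v,x}
  live n5: {i,s,v,x}→{i,v}
  live n6: {i,v}→{i,v,x}
  live n7: {i,v,x}→{i,v}
  live n8: {i,v}→∅

live-out(n0) = ["i", "s", "v"]

Answer: ["i", "s", "v"]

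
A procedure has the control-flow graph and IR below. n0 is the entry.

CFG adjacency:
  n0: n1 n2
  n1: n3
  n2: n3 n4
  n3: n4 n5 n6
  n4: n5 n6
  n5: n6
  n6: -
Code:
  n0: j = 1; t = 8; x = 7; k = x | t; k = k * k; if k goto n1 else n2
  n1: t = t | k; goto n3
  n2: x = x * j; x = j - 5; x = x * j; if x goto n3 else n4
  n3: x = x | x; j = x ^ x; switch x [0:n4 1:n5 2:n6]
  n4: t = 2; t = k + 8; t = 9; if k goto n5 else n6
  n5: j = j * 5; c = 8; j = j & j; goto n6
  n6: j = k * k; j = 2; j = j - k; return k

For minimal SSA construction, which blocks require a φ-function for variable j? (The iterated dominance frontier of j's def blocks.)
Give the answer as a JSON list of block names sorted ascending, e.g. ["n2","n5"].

idom tree: n1←n0 n2←n0 n3←n0 n4←n0 n5←n0 n6←n0
Dom∩ at merges:
  n3: preds {n1,n2}: {n0,n1} ∩ {n0,n2} = {n0}; idom=n0
  n4: preds {n2,n3}: {n0,n2} ∩ {n0,n3} = {n0}; idom=n0
  n5: preds {n3,n4}: {n0,n3} ∩ {n0,n4} = {n0}; idom=n0
  n6: preds {n3,n4,n5}: {n0,n3} ∩ {n0,n4} ∩ {n0,n5} = {n0}; idom=n0

DF walk-up:
  join n3 pred n1: n1 stop@n0
  join n3 pred n2: n2 stop@n0
  join n4 pred n2: n2 stop@n0
  join n4 pred n3: n3 stop@n0
  join n5 pred n3: n3 stop@n0
  join n5 pred n4: n4 stop@n0
  join n6 pred n3: n3 stop@n0
  join n6 pred n4: n4 stop@n0
  join n6 pred n5: n5 stop@n0
  DF(n0)=∅
  DF(n1)={n3}
  DF(n2)={n3,n4}
  DF(n3)={n4,n5,n6}
  DF(n4)={n5,n6}
  DF(n5)={n6}
  DF(n6)=∅

φ for j: defs {n0,n3,n5,n6}
  DF⁺ = {n4,n5,n6}

Answer: ["n4", "n5", "n6"]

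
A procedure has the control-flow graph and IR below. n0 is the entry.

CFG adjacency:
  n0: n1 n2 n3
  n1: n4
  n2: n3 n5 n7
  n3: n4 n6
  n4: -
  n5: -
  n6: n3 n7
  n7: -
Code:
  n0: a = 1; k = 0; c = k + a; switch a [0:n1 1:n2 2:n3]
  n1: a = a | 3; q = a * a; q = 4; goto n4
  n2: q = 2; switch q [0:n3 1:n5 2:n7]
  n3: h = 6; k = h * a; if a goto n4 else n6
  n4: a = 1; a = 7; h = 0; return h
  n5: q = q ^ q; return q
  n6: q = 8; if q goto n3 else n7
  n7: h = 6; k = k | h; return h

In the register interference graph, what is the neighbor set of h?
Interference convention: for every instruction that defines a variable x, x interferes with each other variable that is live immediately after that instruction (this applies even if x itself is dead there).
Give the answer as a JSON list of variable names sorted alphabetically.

def/use:
  n0: {a,c,k} / ∅
  n1: {a,q} / {a}
  n2: {q} / ∅
  n3: {h,k} / {a}
  n4: {a,h} / ∅
  n5: {q} / {q}
  n6: {q} / ∅
  n7: {h,k} / {k}

Backward fixpoint:
  n0: in=∅ out={a,k}
  n1: in={a} out=∅
  n2: in={a,k} out={a,k,q}
  n3: in={a} out={a,k}
  n4: in=∅ out=∅
  n5: in={q} out=∅
  n6: in={a,k} out={a,k}
  n7: in={k} out=∅

Interfere edges:
  a — {c,h,k,q}
  c — {a,k}
  h — {a,k}
  k — {a,c,h,q}
  q — {a,k}

N(h) = ["a", "k"]

Answer: ["a", "k"]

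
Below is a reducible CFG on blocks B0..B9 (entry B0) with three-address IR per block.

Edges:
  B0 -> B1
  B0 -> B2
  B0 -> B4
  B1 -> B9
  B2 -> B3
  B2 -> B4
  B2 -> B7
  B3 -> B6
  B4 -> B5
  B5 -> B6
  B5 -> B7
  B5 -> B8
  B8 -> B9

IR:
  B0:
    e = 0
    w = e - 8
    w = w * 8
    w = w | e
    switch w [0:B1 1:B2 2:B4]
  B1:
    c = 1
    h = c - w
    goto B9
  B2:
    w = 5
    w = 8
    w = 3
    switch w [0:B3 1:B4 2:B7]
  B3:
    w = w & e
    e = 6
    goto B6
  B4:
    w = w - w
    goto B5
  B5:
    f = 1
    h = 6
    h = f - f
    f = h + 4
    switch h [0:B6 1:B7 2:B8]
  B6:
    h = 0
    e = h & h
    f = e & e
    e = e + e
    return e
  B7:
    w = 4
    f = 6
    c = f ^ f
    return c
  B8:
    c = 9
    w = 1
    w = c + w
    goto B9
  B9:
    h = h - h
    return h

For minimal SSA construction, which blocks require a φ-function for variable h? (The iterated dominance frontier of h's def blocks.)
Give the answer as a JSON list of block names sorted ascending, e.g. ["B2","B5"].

idom tree: B1←B0 B2←B0 B3←B2 B4←B0 B5←B4 B6←B0 B7←B0 B8←B5 B9←B0
Dom∩ at merges:
  B4: preds {B0,B2}: {B0} ∩ {B0,B2} = {B0}; idom=B0
  B6: preds {B3,B5}: {B0,B2,B3} ∩ {B0,B4,B5} = {B0}; idom=B0
  B7: preds {B2,B5}: {B0,B2} ∩ {B0,B4,B5} = {B0}; idom=B0
  B9: preds {B1,B8}: {B0,B1} ∩ {B0,B4,B5,B8} = {B0}; idom=B0

DF derivation:
  B4←B0: walk · to B0
  B4←B2: walk B2 to B0
  B6←B3: walk B3→B2 to B0
  B6←B5: walk B5→B4 to B0
  B7←B2: walk B2 to B0
  B7←B5: walk B5→B4 to B0
  B9←B1: walk B1 to B0
  B9←B8: walk B8→B5→B4 to B0
  B0: DF=∅
  B1: DF={B9}
  B2: DF={B4,B6,B7}
  B3: DF={B6}
  B4: DF={B6,B7,B9}
  B5: DF={B6,B7,B9}
  B6: DF=∅
  B7: DF=∅
  B8: DF={B9}
  B9: DF=∅

φ for h: defs {B1,B5,B6,B9}
  DF⁺ = {B6,B7,B9}

Answer: ["B6", "B7", "B9"]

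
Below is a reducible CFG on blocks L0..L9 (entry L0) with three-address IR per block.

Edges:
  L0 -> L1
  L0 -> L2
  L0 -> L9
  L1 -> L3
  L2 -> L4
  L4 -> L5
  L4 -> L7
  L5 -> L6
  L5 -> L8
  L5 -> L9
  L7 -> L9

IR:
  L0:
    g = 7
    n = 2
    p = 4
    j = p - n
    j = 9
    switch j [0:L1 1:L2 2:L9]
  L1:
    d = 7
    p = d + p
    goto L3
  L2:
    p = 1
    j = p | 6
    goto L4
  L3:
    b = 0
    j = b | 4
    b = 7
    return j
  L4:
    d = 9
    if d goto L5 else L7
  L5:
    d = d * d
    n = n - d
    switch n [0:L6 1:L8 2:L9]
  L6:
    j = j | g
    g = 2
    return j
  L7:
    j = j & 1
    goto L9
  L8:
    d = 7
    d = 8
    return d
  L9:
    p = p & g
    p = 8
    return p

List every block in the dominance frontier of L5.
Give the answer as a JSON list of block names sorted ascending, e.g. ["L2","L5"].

Answer: ["L9"]

Analysis:
idom tree: L1←L0 L2←L0 L3←L1 L4←L2 L5←L4 L6←L5 L7←L4 L8←L5 L9←L0
Join-block Dom:
  L9: preds {L0,L5,L7}: {L0} ∩ {L0,L2,L4,L5} ∩ {L0,L2,L4,L7} = {L0}; idom=L0

Frontier:
  join L9 pred L0: · stop@L0
  join L9 pred L5: L5→L4→L2 stop@L0
  join L9 pred L7: L7→L4→L2 stop@L0
  DF(L0)=∅
  DF(L1)=∅
  DF(L2)={L9}
  DF(L3)=∅
  DF(L4)={L9}
  DF(L5)={L9}
  DF(L6)=∅
  DF(L7)={L9}
  DF(L8)=∅
  DF(L9)=∅

DF(L5) = ["L9"]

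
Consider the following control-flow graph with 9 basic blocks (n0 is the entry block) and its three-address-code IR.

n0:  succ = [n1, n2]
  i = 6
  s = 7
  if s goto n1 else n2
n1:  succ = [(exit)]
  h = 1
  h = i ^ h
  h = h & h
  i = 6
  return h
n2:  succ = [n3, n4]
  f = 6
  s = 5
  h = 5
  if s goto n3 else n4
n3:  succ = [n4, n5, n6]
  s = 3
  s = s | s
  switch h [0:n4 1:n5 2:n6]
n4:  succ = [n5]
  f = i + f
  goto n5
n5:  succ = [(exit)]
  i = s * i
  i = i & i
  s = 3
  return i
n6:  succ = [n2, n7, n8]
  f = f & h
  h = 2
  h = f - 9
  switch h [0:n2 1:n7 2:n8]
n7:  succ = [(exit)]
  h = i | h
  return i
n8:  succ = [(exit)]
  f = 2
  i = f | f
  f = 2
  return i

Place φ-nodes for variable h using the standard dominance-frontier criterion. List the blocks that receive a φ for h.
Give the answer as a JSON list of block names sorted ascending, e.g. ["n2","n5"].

idom tree: n1←n0 n2←n0 n3←n2 n4←n2 n5←n2 n6←n3 n7←n6 n8←n6
Dom∩ at merges:
  n2: preds {n0,n6}: {n0} ∩ {n0,n2,n3,n6} = {n0}; idom=n0
  n4: preds {n2,n3}: {n0,n2} ∩ {n0,n2,n3} = {n0,n2}; idom=n2
  n5: preds {n3,n4}: {n0,n2,n3} ∩ {n0,n2,n4} = {n0,n2}; idom=n2

DF walk-up:
  n2←n0: walk · to n0
  n2←n6: walk n6→n3→n2 to n0
  n4←n2: walk · to n2
  n4←n3: walk n3 to n2
  n5←n3: walk n3 to n2
  n5←n4: walk n4 to n2
  DF(n0)=∅
  DF(n1)=∅
  DF(n2)={n2}
  DF(n3)={n2,n4,n5}
  DF(n4)={n5}
  DF(n5)=∅
  DF(n6)={n2}
  DF(n7)=∅
  DF(n8)=∅

φ for h: defs {n1,n2,n6,n7}
  DF⁺ = {n2}

Answer: ["n2"]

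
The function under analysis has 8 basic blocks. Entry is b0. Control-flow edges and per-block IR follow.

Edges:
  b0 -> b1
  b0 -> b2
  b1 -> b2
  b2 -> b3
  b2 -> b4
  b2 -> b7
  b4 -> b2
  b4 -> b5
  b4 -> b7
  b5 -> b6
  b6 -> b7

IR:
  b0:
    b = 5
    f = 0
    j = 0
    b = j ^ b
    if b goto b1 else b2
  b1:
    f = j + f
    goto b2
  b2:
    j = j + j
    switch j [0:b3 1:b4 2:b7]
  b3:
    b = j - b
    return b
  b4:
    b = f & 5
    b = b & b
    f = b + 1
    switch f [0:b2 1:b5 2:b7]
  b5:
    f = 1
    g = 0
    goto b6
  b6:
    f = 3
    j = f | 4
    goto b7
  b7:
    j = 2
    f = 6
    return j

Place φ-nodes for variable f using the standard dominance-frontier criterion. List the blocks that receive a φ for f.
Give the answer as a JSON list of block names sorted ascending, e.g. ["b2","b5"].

Answer: ["b2", "b7"]

Working:
idom tree: b1←b0 b2←b0 b3←b2 b4←b2 b5←b4 b6←b5 b7←b2
Dom at joins:
  b2: preds {b0,b1,b4}: {b0} ∩ {b0,b1} ∩ {b0,b2,b4} = {b0}; idom=b0
  b7: preds {b2,b4,b6}: {b0,b2} ∩ {b0,b2,b4} ∩ {b0,b2,b4,b5,b6} = {b0,b2}; idom=b2

DF walk-up:
  join b2 pred b0: · stop@b0
  join b2 pred b1: b1 stop@b0
  join b2 pred b4: b4→b2 stop@b0
  join b7 pred b2: · stop@b2
  join b7 pred b4: b4 stop@b2
  join b7 pred b6: b6→b5→b4 stop@b2
  b0: DF=∅
  b1: DF={b2}
  b2: DF={b2}
  b3: DF=∅
  b4: DF={b2,b7}
  b5: DF={b7}
  b6: DF={b7}
  b7: DF=∅

φ for f: defs {b0,b1,b4,b5,b6,b7}
  DF⁺ = {b2,b7}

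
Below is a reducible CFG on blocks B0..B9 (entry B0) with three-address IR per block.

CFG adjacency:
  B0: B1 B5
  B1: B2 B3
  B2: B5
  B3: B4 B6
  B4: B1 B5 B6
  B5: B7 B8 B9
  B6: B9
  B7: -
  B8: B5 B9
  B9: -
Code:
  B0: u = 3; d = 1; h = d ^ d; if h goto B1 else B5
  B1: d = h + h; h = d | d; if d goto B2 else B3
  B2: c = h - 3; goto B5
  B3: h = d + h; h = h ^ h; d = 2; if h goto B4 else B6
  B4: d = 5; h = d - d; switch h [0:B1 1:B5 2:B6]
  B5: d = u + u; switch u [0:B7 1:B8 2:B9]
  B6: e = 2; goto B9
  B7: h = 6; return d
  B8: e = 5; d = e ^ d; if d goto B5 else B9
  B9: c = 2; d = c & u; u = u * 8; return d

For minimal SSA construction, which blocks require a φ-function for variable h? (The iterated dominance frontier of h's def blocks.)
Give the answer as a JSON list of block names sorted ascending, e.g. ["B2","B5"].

idom tree: B1←B0 B2←B1 B3←B1 B4←B3 B5←B0 B6←B3 B7←B5 B8←B5 B9←B0
Dom at joins:
  B1: preds {B0,B4}: {B0} ∩ {B0,B1,B3,B4} = {B0}; idom=B0
  B5: preds {B0,B2,B4,B8}: {B0} ∩ {B0,B1,B2} ∩ {B0,B1,B3,B4} ∩ {B0,B5,B8} = {B0}; idom=B0
  B6: preds {B3,B4}: {B0,B1,B3} ∩ {B0,B1,B3,B4} = {B0,B1,B3}; idom=B3
  B9: preds {B5,B6,B8}: {B0,B5} ∩ {B0,B1,B3,B6} ∩ {B0,B5,B8} = {B0}; idom=B0

DF derivation:
  B1←B0: walk · to B0
  B1←B4: walk B4→B3→B1 to B0
  B5←B0: walk · to B0
  B5←B2: walk B2→B1 to B0
  B5←B4: walk B4→B3→B1 to B0
  B5←B8: walk B8→B5 to B0
  B6←B3: walk · to B3
  B6←B4: walk B4 to B3
  B9←B5: walk B5 to B0
  B9←B6: walk B6→B3→B1 to B0
  B9←B8: walk B8→B5 to B0
  DF(B0)=∅
  DF(B1)={B1,B5,B9}
  DF(B2)={B5}
  DF(B3)={B1,B5,B9}
  DF(B4)={B1,B5,B6}
  DF(B5)={B5,B9}
  DF(B6)={B9}
  DF(B7)=∅
  DF(B8)={B5,B9}
  DF(B9)=∅

φ for h: defs {B0,B1,B3,B4,B7}
  DF⁺ = {B1,B5,B6,B9}

Answer: ["B1", "B5", "B6", "B9"]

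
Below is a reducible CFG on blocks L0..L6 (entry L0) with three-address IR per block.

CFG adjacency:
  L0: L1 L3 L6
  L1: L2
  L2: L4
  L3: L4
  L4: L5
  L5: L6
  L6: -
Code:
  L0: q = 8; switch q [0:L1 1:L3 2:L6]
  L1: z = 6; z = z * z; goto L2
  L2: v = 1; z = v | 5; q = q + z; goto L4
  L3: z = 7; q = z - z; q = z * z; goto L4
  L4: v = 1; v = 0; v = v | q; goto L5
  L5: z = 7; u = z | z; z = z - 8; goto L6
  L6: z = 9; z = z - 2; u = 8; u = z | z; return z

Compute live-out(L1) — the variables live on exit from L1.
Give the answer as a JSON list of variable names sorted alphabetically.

def/use:
  L0: {q} / ∅
  L1: {z} / ∅
  L2: {q,v,z} / {q}
  L3: {q,z} / ∅
  L4: {v} / {q}
  L5: {u,z} / ∅
  L6: {u,z} / ∅

Liveness:
  L0 li=∅ lo={q}
  L1 li={q} lo={q}
  L2 li={q} lo={q}
  L3 li=∅ lo={q}
  L4 li={q} lo=∅
  L5 li=∅ lo=∅
  L6 li=∅ lo=∅

live-out(L1) = ["q"]

Answer: ["q"]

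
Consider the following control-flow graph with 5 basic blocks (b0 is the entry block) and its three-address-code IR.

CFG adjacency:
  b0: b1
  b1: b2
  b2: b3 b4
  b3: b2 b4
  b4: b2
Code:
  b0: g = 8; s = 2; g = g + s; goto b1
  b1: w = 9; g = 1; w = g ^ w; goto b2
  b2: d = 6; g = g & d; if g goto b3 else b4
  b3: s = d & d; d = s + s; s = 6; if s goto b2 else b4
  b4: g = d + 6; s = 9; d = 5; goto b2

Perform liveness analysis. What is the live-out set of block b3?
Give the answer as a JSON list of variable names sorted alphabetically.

Answer: ["d", "g"]

Derivation:
Block summaries:
  b0: def={g,s} ue=∅
  b1: def={g,w} ue=∅
  b2: def={d,g} ue={g}
  b3: def={d,s} ue={d}
  b4: def={d,g,s} ue={d}

Liveness:
  b0 li=∅ lo=∅
  b1 li=∅ lo={g}
  b2 li={g} lo={d,g}
  b3 li={d,g} lo={d,g}
  b4 li={d} lo={g}

live-out(b3) = ["d", "g"]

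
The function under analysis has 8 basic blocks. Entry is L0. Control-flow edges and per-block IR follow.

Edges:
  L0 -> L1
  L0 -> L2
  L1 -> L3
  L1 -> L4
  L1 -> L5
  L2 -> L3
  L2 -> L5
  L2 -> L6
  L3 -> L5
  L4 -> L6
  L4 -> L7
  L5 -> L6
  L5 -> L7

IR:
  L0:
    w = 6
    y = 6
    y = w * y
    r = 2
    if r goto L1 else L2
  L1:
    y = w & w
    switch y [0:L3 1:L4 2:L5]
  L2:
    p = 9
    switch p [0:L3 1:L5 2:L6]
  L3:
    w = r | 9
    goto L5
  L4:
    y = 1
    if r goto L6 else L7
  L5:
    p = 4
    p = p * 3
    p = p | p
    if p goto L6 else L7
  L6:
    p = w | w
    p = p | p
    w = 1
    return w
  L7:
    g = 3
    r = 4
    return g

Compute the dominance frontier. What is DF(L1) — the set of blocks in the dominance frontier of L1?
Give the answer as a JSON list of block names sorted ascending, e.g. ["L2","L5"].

Answer: ["L3", "L5", "L6", "L7"]

Working:
idom tree: L1←L0 L2←L0 L3←L0 L4←L1 L5←L0 L6←L0 L7←L0
Join-block Dom:
  L3: preds {L1,L2}: {L0,L1} ∩ {L0,L2} = {L0}; idom=L0
  L5: preds {L1,L2,L3}: {L0,L1} ∩ {L0,L2} ∩ {L0,L3} = {L0}; idom=L0
  L6: preds {L2,L4,L5}: {L0,L2} ∩ {L0,L1,L4} ∩ {L0,L5} = {L0}; idom=L0
  L7: preds {L4,L5}: {L0,L1,L4} ∩ {L0,L5} = {L0}; idom=L0

DF walk-up:
  L3←L1: walk L1 to L0
  L3←L2: walk L2 to L0
  L5←L1: walk L1 to L0
  L5←L2: walk L2 to L0
  L5←L3: walk L3 to L0
  L6←L2: walk L2 to L0
  L6←L4: walk L4→L1 to L0
  L6←L5: walk L5 to L0
  L7←L4: walk L4→L1 to L0
  L7←L5: walk L5 to L0
  L0: DF=∅
  L1: DF={L3,L5,L6,L7}
  L2: DF={L3,L5,L6}
  L3: DF={L5}
  L4: DF={L6,L7}
  L5: DF={L6,L7}
  L6: DF=∅
  L7: DF=∅

DF(L1) = ["L3", "L5", "L6", "L7"]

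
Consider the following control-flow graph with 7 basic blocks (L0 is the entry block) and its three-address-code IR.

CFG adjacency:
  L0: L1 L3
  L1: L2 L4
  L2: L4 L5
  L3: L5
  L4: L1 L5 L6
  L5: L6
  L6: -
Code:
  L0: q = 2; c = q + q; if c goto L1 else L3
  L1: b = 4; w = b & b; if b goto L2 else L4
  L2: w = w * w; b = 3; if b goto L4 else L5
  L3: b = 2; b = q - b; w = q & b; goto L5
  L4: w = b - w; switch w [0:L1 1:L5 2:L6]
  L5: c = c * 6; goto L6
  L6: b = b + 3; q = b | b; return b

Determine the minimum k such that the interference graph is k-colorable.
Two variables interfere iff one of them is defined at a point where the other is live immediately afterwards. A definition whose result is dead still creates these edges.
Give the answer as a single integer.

def/use:
  L0 def {c,q} use ∅
  L1 def {b,w} use ∅
  L2 def {b,w} use {w}
  L3 def {b,w} use {q}
  L4 def {w} use {b,w}
  L5 def {c} use {c}
  L6 def {b,q} use {b}

Backward fixpoint:
  live L0: ∅→{c,q}
  live L1: {c}→{b,c,w}
  live L2: {c,w}→{b,c,w}
  live L3: {c,q}→{b,c}
  live L4: {b,c,w}→{b,c}
  live L5: {b,c}→{b}
  live L6: {b}→∅

Interfere edges:
  b: {c,q,w}
  c: {b,q,w}
  q: {b,c}
  w: {b,c}

Colouring:
  clique {b,c,q} ⇒ need ≥ 3
  assign b→c0 c→c1 q→c2 w→c2 — no edge inside a register ⇒ χ ≤ 3
  χ = 3

Answer: 3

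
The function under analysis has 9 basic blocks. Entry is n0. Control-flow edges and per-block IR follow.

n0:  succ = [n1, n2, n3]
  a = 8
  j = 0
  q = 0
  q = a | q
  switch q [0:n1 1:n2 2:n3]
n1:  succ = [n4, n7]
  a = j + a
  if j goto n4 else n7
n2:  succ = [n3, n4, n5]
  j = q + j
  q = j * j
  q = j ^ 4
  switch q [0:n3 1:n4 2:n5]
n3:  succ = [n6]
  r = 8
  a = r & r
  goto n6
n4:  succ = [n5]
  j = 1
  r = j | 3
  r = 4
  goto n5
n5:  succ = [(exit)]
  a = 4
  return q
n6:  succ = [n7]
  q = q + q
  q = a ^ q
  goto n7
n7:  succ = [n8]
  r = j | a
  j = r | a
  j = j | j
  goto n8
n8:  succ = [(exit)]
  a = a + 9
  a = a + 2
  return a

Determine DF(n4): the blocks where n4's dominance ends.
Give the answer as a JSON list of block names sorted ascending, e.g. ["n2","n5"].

Answer: ["n5"]

Analysis:
idom tree: n1←n0 n2←n0 n3←n0 n4←n0 n5←n0 n6←n3 n7←n0 n8←n7
Dom at joins:
  n3: preds {n0,n2}: {n0} ∩ {n0,n2} = {n0}; idom=n0
  n4: preds {n1,n2}: {n0,n1} ∩ {n0,n2} = {n0}; idom=n0
  n5: preds {n2,n4}: {n0,n2} ∩ {n0,n4} = {n0}; idom=n0
  n7: preds {n1,n6}: {n0,n1} ∩ {n0,n3,n6} = {n0}; idom=n0

Frontier:
  join n3 pred n0: · stop@n0
  join n3 pred n2: n2 stop@n0
  join n4 pred n1: n1 stop@n0
  join n4 pred n2: n2 stop@n0
  join n5 pred n2: n2 stop@n0
  join n5 pred n4: n4 stop@n0
  join n7 pred n1: n1 stop@n0
  join n7 pred n6: n6→n3 stop@n0
  n0: DF=∅
  n1: DF={n4,n7}
  n2: DF={n3,n4,n5}
  n3: DF={n7}
  n4: DF={n5}
  n5: DF=∅
  n6: DF={n7}
  n7: DF=∅
  n8: DF=∅

DF(n4) = ["n5"]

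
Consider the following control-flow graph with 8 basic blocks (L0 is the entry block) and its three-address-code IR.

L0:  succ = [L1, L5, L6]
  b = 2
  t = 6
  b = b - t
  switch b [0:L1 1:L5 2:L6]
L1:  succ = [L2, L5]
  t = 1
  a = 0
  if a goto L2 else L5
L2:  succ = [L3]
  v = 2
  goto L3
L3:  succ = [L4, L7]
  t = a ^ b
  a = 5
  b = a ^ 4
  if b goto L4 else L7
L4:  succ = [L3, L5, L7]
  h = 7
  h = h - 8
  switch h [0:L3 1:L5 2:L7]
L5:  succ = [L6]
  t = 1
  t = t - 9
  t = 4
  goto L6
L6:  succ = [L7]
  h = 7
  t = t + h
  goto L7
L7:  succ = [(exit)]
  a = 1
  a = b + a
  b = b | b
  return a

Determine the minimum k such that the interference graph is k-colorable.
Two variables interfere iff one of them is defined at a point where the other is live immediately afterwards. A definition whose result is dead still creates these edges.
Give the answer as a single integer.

Answer: 3

Analysis:
def/use:
  L0: def={b,t} ue=∅
  L1: def={a,t} ue=∅
  L2: def={v} ue=∅
  L3: def={a,b,t} ue={a,b}
  L4: def={h} ue=∅
  L5: def={t} ue=∅
  L6: def={h,t} ue={t}
  L7: def={a,b} ue={b}

Liveness:
  L0 li=∅ lo={b,t}
  L1 li={b} lo={a,b}
  L2 li={a,b} lo={a,b}
  L3 li={a,b} lo={a,b}
  L4 li={a,b} lo={a,b}
  L5 li={b} lo={b,t}
  L6 li={b,t} lo={b}
  L7 li={b} lo=∅

Conflict graph:
  a: {b,h,v}
  b: {a,h,t,v}
  h: {a,b,t}
  t: {b,h}
  v: {a,b}

Colouring:
  {a,b,h} pairwise interfere (3-clique) ⇒ χ ≥ 3
  assign a→R1 b→R0 h→R2 t→R1 v→R2 — no edge inside a register ⇒ χ ≤ 3
  χ = 3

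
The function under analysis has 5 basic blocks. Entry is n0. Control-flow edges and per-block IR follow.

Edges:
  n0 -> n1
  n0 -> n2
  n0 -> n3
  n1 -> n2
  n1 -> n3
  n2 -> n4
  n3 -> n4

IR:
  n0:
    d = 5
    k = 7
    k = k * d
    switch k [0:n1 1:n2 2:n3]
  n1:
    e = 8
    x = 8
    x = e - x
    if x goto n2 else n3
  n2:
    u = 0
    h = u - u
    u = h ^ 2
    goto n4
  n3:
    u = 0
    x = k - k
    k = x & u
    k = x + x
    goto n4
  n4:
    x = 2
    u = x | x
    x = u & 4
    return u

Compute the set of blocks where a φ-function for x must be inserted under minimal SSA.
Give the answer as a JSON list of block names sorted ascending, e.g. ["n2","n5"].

Answer: ["n2", "n3", "n4"]

Working:
idom tree: n1←n0 n2←n0 n3←n0 n4←n0
Dom∩ at merges:
  n2: preds {n0,n1}: {n0} ∩ {n0,n1} = {n0}; idom=n0
  n3: preds {n0,n1}: {n0} ∩ {n0,n1} = {n0}; idom=n0
  n4: preds {n2,n3}: {n0,n2} ∩ {n0,n3} = {n0}; idom=n0

DF walk-up:
  n2←n0: walk · to n0
  n2←n1: walk n1 to n0
  n3←n0: walk · to n0
  n3←n1: walk n1 to n0
  n4←n2: walk n2 to n0
  n4←n3: walk n3 to n0
  n0 → ∅
  n1 → {n2,n3}
  n2 → {n4}
  n3 → {n4}
  n4 → ∅

φ for x: defs {n1,n3,n4}
  DF⁺ = {n2,n3,n4}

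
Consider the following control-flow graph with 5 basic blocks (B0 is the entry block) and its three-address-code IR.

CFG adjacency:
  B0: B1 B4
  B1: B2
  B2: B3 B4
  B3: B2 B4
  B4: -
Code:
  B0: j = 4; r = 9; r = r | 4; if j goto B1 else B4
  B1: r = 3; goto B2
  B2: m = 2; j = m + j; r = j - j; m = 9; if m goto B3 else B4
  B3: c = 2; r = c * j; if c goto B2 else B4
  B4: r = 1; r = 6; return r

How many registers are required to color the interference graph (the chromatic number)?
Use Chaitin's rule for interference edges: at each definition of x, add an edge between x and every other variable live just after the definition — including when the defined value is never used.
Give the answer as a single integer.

Answer: 3

Derivation:
def/use:
  B0: {j,r} / ∅
  B1: {r} / ∅
  B2: {j,m,r} / {j}
  B3: {c,r} / {j}
  B4: {r} / ∅

Liveness:
  live B0: ∅→{j}
  live B1: {j}→{j}
  live B2: {j}→{j}
  live B3: {j}→{j}
  live B4: ∅→∅

Conflict graph:
  c↔{j,r}
  j↔{c,m,r}
  m↔{j}
  r↔{c,j}

Chromatic number:
  {c,j,r} pairwise interfere (3-clique) ⇒ χ ≥ 3
  assign c→R1 j→R0 m→R1 r→R2 — no edge inside a register ⇒ χ ≤ 3
  χ = 3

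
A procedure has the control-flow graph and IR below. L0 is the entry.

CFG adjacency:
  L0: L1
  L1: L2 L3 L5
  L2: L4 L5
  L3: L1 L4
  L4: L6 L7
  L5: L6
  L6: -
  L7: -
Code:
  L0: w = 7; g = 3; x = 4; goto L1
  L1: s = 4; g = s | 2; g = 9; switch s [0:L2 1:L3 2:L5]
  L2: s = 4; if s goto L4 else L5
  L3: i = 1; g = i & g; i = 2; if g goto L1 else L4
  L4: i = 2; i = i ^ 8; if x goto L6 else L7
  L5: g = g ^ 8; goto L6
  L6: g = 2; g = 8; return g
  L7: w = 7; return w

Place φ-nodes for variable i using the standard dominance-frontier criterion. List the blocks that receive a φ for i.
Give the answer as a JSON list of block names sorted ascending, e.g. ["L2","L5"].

idom tree: L1←L0 L2←L1 L3←L1 L4←L1 L5←L1 L6←L1 L7←L4
Dom at joins:
  L1: preds {L0,L3}: {L0} ∩ {L0,L1,L3} = {L0}; idom=L0
  L4: preds {L2,L3}: {L0,L1,L2} ∩ {L0,L1,L3} = {L0,L1}; idom=L1
  L5: preds {L1,L2}: {L0,L1} ∩ {L0,L1,L2} = {L0,L1}; idom=L1
  L6: preds {L4,L5}: {L0,L1,L4} ∩ {L0,L1,L5} = {L0,L1}; idom=L1

DF derivation:
  L1←L0: walk · to L0
  L1←L3: walk L3→L1 to L0
  L4←L2: walk L2 to L1
  L4←L3: walk L3 to L1
  L5←L1: walk · to L1
  L5←L2: walk L2 to L1
  L6←L4: walk L4 to L1
  L6←L5: walk L5 to L1
  L0 → ∅
  L1 → {L1}
  L2 → {L4,L5}
  L3 → {L1,L4}
  L4 → {L6}
  L5 → {L6}
  L6 → ∅
  L7 → ∅

φ for i: defs {L3,L4}
  DF⁺ = {L1,L4,L6}

Answer: ["L1", "L4", "L6"]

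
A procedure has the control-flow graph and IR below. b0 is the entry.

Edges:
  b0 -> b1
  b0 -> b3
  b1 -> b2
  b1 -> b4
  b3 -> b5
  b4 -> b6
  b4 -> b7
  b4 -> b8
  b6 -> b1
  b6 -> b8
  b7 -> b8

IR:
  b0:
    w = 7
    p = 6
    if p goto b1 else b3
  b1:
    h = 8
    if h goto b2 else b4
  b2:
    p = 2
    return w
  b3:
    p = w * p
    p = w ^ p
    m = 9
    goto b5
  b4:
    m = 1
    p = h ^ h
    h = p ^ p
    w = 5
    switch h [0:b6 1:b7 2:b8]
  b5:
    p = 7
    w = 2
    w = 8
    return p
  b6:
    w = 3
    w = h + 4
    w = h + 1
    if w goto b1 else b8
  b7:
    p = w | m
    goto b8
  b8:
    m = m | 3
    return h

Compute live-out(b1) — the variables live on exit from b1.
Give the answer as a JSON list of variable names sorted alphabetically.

Answer: ["h", "w"]

Analysis:
Block summaries:
  b0: {p,w} / ∅
  b1: {h} / ∅
  b2: {p} / {w}
  b3: {m,p} / {p,w}
  b4: {h,m,p,w} / {h}
  b5: {p,w} / ∅
  b6: {w} / {h}
  b7: {p} / {m,w}
  b8: {m} / {h,m}

Live sets:
  b0: in=∅ out={p,w}
  b1: in={w} out={h,w}
  b2: in={w} out=∅
  b3: in={p,w} out=∅
  b4: in={h} out={h,m,w}
  b5: in=∅ out=∅
  b6: in={h,m} out={h,m,w}
  b7: in={h,m,w} out={h,m}
  b8: in={h,m} out=∅

live-out(b1) = ["h", "w"]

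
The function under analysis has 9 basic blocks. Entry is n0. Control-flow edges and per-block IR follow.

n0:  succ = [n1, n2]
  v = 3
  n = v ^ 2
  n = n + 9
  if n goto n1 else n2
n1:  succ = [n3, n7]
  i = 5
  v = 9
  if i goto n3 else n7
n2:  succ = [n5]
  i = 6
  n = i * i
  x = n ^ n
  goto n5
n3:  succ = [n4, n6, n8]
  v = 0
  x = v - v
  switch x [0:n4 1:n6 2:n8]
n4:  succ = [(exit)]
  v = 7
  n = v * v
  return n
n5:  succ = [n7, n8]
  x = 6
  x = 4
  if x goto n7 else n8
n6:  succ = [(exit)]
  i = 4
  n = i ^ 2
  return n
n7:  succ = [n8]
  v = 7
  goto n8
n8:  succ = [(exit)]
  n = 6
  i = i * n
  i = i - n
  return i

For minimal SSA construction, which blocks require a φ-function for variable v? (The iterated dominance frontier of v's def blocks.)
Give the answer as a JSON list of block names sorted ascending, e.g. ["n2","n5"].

idom tree: n1←n0 n2←n0 n3←n1 n4←n3 n5←n2 n6←n3 n7←n0 n8←n0
Join-block Dom:
  n7: preds {n1,n5}: {n0,n1} ∩ {n0,n2,n5} = {n0}; idom=n0
  n8: preds {n3,n5,n7}: {n0,n1,n3} ∩ {n0,n2,n5} ∩ {n0,n7} = {n0}; idom=n0

DF walk-up:
  n7←n1: walk n1 to n0
  n7←n5: walk n5→n2 to n0
  n8←n3: walk n3→n1 to n0
  n8←n5: walk n5→n2 to n0
  n8←n7: walk n7 to n0
  DF(n0)=∅
  DF(n1)={n7,n8}
  DF(n2)={n7,n8}
  DF(n3)={n8}
  DF(n4)=∅
  DF(n5)={n7,n8}
  DF(n6)=∅
  DF(n7)={n8}
  DF(n8)=∅

φ for v: defs {n0,n1,n3,n4,n7}
  DF⁺ = {n7,n8}

Answer: ["n7", "n8"]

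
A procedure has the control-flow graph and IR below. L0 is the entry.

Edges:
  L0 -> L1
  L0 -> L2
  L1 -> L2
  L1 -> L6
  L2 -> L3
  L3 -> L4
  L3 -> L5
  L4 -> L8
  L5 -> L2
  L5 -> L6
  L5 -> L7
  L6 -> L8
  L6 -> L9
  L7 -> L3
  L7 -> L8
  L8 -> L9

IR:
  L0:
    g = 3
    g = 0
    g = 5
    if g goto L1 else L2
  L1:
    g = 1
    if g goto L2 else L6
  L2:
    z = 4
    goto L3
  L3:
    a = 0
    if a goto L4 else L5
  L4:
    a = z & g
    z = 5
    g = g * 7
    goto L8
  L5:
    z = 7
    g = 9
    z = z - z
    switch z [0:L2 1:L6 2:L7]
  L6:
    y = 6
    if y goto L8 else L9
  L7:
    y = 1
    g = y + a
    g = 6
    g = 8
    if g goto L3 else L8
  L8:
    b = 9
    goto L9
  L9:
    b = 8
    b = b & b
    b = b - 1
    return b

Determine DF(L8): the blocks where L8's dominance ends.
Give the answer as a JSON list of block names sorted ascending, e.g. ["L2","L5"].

Answer: ["L9"]

Derivation:
idom tree: L1←L0 L2←L0 L3←L2 L4←L3 L5←L3 L6←L0 L7←L5 L8←L0 L9←L0
Dom at joins:
  L2: preds {L0,L1,L5}: {L0} ∩ {L0,L1} ∩ {L0,L2,L3,L5} = {L0}; idom=L0
  L3: preds {L2,L7}: {L0,L2} ∩ {L0,L2,L3,L5,L7} = {L0,L2}; idom=L2
  L6: preds {L1,L5}: {L0,L1} ∩ {L0,L2,L3,L5} = {L0}; idom=L0
  L8: preds {L4,L6,L7}: {L0,L2,L3,L4} ∩ {L0,L6} ∩ {L0,L2,L3,L5,L7} = {L0}; idom=L0
  L9: preds {L6,L8}: {L0,L6} ∩ {L0,L8} = {L0}; idom=L0

DF derivation:
  L2←L0: walk · to L0
  L2←L1: walk L1 to L0
  L2←L5: walk L5→L3→L2 to L0
  L3←L2: walk · to L2
  L3←L7: walk L7→L5→L3 to L2
  L6←L1: walk L1 to L0
  L6←L5: walk L5→L3→L2 to L0
  L8←L4: walk L4→L3→L2 to L0
  L8←L6: walk L6 to L0
  L8←L7: walk L7→L5→L3→L2 to L0
  L9←L6: walk L6 to L0
  L9←L8: walk L8 to L0
  L0 → ∅
  L1 → {L2,L6}
  L2 → {L2,L6,L8}
  L3 → {L2,L3,L6,L8}
  L4 → {L8}
  L5 → {L2,L3,L6,L8}
  L6 → {L8,L9}
  L7 → {L3,L8}
  L8 → {L9}
  L9 → ∅

DF(L8) = ["L9"]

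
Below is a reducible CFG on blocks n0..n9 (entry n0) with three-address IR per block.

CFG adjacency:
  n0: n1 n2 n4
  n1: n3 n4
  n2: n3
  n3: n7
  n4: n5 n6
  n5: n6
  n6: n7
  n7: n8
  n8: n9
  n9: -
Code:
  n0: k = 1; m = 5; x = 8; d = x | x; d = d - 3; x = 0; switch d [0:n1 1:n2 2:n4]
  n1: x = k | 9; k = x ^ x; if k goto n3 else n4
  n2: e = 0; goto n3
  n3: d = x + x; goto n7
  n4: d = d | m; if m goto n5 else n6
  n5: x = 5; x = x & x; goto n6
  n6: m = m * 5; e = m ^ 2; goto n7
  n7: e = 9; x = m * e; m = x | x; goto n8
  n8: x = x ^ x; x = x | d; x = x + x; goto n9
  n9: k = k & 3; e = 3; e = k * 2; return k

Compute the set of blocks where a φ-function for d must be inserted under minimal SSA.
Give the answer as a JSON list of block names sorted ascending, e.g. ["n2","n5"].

Answer: ["n7"]

Analysis:
idom tree: n1←n0 n2←n0 n3←n0 n4←n0 n5←n4 n6←n4 n7←n0 n8←n7 n9←n8
Join-block Dom:
  n3: preds {n1,n2}: {n0,n1} ∩ {n0,n2} = {n0}; idom=n0
  n4: preds {n0,n1}: {n0} ∩ {n0,n1} = {n0}; idom=n0
  n6: preds {n4,n5}: {n0,n4} ∩ {n0,n4,n5} = {n0,n4}; idom=n4
  n7: preds {n3,n6}: {n0,n3} ∩ {n0,n4,n6} = {n0}; idom=n0

DF derivation:
  join n3 pred n1: n1 stop@n0
  join n3 pred n2: n2 stop@n0
  join n4 pred n0: · stop@n0
  join n4 pred n1: n1 stop@n0
  join n6 pred n4: · stop@n4
  join n6 pred n5: n5 stop@n4
  join n7 pred n3: n3 stop@n0
  join n7 pred n6: n6→n4 stop@n0
  DF(n0)=∅
  DF(n1)={n3,n4}
  DF(n2)={n3}
  DF(n3)={n7}
  DF(n4)={n7}
  DF(n5)={n6}
  DF(n6)={n7}
  DF(n7)=∅
  DF(n8)=∅
  DF(n9)=∅

φ for d: defs {n0,n3,n4}
  DF⁺ = {n7}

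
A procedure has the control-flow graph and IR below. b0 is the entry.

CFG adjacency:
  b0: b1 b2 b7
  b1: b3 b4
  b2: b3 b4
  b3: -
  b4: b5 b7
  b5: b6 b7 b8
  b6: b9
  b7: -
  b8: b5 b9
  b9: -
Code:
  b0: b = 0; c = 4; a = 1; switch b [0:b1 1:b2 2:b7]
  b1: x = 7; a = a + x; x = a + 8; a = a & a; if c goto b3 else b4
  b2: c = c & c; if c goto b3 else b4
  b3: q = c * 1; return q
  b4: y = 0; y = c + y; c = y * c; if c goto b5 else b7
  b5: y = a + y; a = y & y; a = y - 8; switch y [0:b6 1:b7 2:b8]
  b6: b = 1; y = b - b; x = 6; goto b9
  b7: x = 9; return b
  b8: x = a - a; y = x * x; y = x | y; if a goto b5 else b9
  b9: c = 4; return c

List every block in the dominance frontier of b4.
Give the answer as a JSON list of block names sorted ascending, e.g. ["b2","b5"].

idom tree: b1←b0 b2←b0 b3←b0 b4←b0 b5←b4 b6←b5 b7←b0 b8←b5 b9←b5
Dom at joins:
  b3: preds {b1,b2}: {b0,b1} ∩ {b0,b2} = {b0}; idom=b0
  b4: preds {b1,b2}: {b0,b1} ∩ {b0,b2} = {b0}; idom=b0
  b5: preds {b4,b8}: {b0,b4} ∩ {b0,b4,b5,b8} = {b0,b4}; idom=b4
  b7: preds {b0,b4,b5}: {b0} ∩ {b0,b4} ∩ {b0,b4,b5} = {b0}; idom=b0
  b9: preds {b6,b8}: {b0,b4,b5,b6} ∩ {b0,b4,b5,b8} = {b0,b4,b5}; idom=b5

DF derivation:
  join b3 pred b1: b1 stop@b0
  join b3 pred b2: b2 stop@b0
  join b4 pred b1: b1 stop@b0
  join b4 pred b2: b2 stop@b0
  join b5 pred b4: · stop@b4
  join b5 pred b8: b8→b5 stop@b4
  join b7 pred b0: · stop@b0
  join b7 pred b4: b4 stop@b0
  join b7 pred b5: b5→b4 stop@b0
  join b9 pred b6: b6 stop@b5
  join b9 pred b8: b8 stop@b5
  b0 → ∅
  b1 → {b3,b4}
  b2 → {b3,b4}
  b3 → ∅
  b4 → {b7}
  b5 → {b5,b7}
  b6 → {b9}
  b7 → ∅
  b8 → {b5,b9}
  b9 → ∅

DF(b4) = ["b7"]

Answer: ["b7"]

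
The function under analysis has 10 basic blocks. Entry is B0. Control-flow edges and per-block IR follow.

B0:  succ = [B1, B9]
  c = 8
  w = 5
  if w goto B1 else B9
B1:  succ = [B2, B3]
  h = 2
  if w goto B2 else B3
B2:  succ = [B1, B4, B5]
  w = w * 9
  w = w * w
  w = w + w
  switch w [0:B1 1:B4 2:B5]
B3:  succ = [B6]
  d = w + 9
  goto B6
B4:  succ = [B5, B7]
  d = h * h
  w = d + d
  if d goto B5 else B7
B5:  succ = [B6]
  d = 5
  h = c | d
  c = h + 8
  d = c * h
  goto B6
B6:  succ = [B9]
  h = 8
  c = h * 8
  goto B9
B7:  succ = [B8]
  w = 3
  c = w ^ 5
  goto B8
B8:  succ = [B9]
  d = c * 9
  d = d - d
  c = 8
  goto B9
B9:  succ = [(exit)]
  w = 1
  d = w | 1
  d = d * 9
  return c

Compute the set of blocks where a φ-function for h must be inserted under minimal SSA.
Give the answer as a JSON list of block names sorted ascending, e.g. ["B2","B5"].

Answer: ["B1", "B6", "B9"]

Derivation:
idom tree: B1←B0 B2←B1 B3←B1 B4←B2 B5←B2 B6←B1 B7←B4 B8←B7 B9←B0
Dom at joins:
  B1: preds {B0,B2}: {B0} ∩ {B0,B1,B2} = {B0}; idom=B0
  B5: preds {B2,B4}: {B0,B1,B2} ∩ {B0,B1,B2,B4} = {B0,B1,B2}; idom=B2
  B6: preds {B3,B5}: {B0,B1,B3} ∩ {B0,B1,B2,B5} = {B0,B1}; idom=B1
  B9: preds {B0,B6,B8}: {B0} ∩ {B0,B1,B6} ∩ {B0,B1,B2,B4,B7,B8} = {B0}; idom=B0

Frontier:
  join B1 pred B0: · stop@B0
  join B1 pred B2: B2→B1 stop@B0
  join B5 pred B2: · stop@B2
  join B5 pred B4: B4 stop@B2
  join B6 pred B3: B3 stop@B1
  join B6 pred B5: B5→B2 stop@B1
  join B9 pred B0: · stop@B0
  join B9 pred B6: B6→B1 stop@B0
  join B9 pred B8: B8→B7→B4→B2→B1 stop@B0
  B0: DF=∅
  B1: DF={B1,B9}
  B2: DF={B1,B6,B9}
  B3: DF={B6}
  B4: DF={B5,B9}
  B5: DF={B6}
  B6: DF={B9}
  B7: DF={B9}
  B8: DF={B9}
  B9: DF=∅

φ for h: defs {B1,B5,B6}
  DF⁺ = {B1,B6,B9}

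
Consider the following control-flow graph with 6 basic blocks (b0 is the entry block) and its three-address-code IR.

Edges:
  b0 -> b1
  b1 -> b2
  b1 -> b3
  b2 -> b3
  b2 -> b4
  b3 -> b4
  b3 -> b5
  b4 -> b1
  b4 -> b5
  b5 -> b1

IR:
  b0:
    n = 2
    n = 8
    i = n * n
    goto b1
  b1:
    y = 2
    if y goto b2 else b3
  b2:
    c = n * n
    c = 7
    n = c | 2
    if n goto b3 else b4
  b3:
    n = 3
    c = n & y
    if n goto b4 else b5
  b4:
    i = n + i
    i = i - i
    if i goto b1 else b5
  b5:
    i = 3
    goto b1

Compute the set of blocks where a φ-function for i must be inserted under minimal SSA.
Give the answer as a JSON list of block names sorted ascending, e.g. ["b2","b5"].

Answer: ["b1", "b5"]

Derivation:
idom tree: b1←b0 b2←b1 b3←b1 b4←b1 b5←b1
Dom∩ at merges:
  b1: preds {b0,b4,b5}: {b0} ∩ {b0,b1,b4} ∩ {b0,b1,b5} = {b0}; idom=b0
  b3: preds {b1,b2}: {b0,b1} ∩ {b0,b1,b2} = {b0,b1}; idom=b1
  b4: preds {b2,b3}: {b0,b1,b2} ∩ {b0,b1,b3} = {b0,b1}; idom=b1
  b5: preds {b3,b4}: {b0,b1,b3} ∩ {b0,b1,b4} = {b0,b1}; idom=b1

DF walk-up:
  b1←b0: walk · to b0
  b1←b4: walk b4→b1 to b0
  b1←b5: walk b5→b1 to b0
  b3←b1: walk · to b1
  b3←b2: walk b2 to b1
  b4←b2: walk b2 to b1
  b4←b3: walk b3 to b1
  b5←b3: walk b3 to b1
  b5←b4: walk b4 to b1
  DF(b0)=∅
  DF(b1)={b1}
  DF(b2)={b3,b4}
  DF(b3)={b4,b5}
  DF(b4)={b1,b5}
  DF(b5)={b1}

φ for i: defs {b0,b4,b5}
  DF⁺ = {b1,b5}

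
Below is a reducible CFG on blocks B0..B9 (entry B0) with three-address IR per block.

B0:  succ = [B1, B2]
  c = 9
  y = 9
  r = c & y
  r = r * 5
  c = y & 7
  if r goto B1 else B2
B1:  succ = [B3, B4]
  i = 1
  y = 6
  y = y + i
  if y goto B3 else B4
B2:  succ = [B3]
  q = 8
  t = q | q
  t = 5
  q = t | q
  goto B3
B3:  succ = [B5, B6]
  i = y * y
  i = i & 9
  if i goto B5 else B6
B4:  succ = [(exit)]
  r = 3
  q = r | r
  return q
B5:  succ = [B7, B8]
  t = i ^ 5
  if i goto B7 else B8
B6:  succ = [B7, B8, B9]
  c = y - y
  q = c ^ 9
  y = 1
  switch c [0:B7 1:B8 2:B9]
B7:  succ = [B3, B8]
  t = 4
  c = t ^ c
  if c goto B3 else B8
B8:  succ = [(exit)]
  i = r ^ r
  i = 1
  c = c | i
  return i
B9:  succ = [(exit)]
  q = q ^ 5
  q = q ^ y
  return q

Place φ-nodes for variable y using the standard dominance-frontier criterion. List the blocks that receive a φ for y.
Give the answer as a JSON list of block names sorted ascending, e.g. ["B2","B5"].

Answer: ["B3", "B7", "B8"]

Analysis:
idom tree: B1←B0 B2←B0 B3←B0 B4←B1 B5←B3 B6←B3 B7←B3 B8←B3 B9←B6
Dom at joins:
  B3: preds {B1,B2,B7}: {B0,B1} ∩ {B0,B2} ∩ {B0,B3,B7} = {B0}; idom=B0
  B7: preds {B5,B6}: {B0,B3,B5} ∩ {B0,B3,B6} = {B0,B3}; idom=B3
  B8: preds {B5,B6,B7}: {B0,B3,B5} ∩ {B0,B3,B6} ∩ {B0,B3,B7} = {B0,B3}; idom=B3

DF derivation:
  join B3 pred B1: B1 stop@B0
  join B3 pred B2: B2 stop@B0
  join B3 pred B7: B7→B3 stop@B0
  join B7 pred B5: B5 stop@B3
  join B7 pred B6: B6 stop@B3
  join B8 pred B5: B5 stop@B3
  join B8 pred B6: B6 stop@B3
  join B8 pred B7: B7 stop@B3
  B0: DF=∅
  B1: DF={B3}
  B2: DF={B3}
  B3: DF={B3}
  B4: DF=∅
  B5: DF={B7,B8}
  B6: DF={B7,B8}
  B7: DF={B3,B8}
  B8: DF=∅
  B9: DF=∅

φ for y: defs {B0,B1,B6}
  DF⁺ = {B3,B7,B8}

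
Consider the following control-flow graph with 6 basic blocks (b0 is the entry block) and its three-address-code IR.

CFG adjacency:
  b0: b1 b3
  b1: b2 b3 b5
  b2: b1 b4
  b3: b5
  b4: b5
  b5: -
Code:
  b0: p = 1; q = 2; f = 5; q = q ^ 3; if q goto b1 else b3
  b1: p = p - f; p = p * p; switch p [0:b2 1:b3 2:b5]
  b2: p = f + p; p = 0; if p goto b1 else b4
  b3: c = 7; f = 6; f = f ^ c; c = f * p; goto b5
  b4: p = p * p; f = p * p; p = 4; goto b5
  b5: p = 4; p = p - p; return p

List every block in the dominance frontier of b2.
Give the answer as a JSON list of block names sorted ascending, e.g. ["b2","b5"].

Answer: ["b1", "b5"]

Derivation:
idom tree: b1←b0 b2←b1 b3←b0 b4←b2 b5←b0
Dom at joins:
  b1: preds {b0,b2}: {b0} ∩ {b0,b1,b2} = {b0}; idom=b0
  b3: preds {b0,b1}: {b0} ∩ {b0,b1} = {b0}; idom=b0
  b5: preds {b1,b3,b4}: {b0,b1} ∩ {b0,b3} ∩ {b0,b1,b2,b4} = {b0}; idom=b0

DF derivation:
  join b1 pred b0: · stop@b0
  join b1 pred b2: b2→b1 stop@b0
  join b3 pred b0: · stop@b0
  join b3 pred b1: b1 stop@b0
  join b5 pred b1: b1 stop@b0
  join b5 pred b3: b3 stop@b0
  join b5 pred b4: b4→b2→b1 stop@b0
  b0: DF=∅
  b1: DF={b1,b3,b5}
  b2: DF={b1,b5}
  b3: DF={b5}
  b4: DF={b5}
  b5: DF=∅

DF(b2) = ["b1", "b5"]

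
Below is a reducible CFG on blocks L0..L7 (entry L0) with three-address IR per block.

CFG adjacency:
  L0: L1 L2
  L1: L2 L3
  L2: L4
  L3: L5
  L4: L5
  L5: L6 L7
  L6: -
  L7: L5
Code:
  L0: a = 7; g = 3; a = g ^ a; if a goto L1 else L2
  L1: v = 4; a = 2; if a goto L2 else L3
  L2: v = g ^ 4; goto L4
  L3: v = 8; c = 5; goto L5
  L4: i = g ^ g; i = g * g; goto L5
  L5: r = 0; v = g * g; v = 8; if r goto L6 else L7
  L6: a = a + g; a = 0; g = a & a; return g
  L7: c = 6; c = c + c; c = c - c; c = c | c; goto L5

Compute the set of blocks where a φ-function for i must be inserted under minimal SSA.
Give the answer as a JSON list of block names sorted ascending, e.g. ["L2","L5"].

idom tree: L1←L0 L2←L0 L3←L1 L4←L2 L5←L0 L6←L5 L7←L5
Dom at joins:
  L2: preds {L0,L1}: {L0} ∩ {L0,L1} = {L0}; idom=L0
  L5: preds {L3,L4,L7}: {L0,L1,L3} ∩ {L0,L2,L4} ∩ {L0,L5,L7} = {L0}; idom=L0

Frontier:
  L2←L0: walk · to L0
  L2←L1: walk L1 to L0
  L5←L3: walk L3→L1 to L0
  L5←L4: walk L4→L2 to L0
  L5←L7: walk L7→L5 to L0
  L0 → ∅
  L1 → {L2,L5}
  L2 → {L5}
  L3 → {L5}
  L4 → {L5}
  L5 → {L5}
  L6 → ∅
  L7 → {L5}

φ for i: defs {L4}
  DF⁺ = {L5}

Answer: ["L5"]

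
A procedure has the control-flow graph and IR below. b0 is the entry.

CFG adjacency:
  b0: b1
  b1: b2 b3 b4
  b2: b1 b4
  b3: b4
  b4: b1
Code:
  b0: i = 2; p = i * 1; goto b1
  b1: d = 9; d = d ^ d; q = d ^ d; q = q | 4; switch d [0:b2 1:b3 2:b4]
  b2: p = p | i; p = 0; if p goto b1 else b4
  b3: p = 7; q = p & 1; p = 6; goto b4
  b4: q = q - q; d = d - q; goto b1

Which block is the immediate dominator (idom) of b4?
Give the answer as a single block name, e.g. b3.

Answer: b1

Derivation:
idom tree: b1←b0 b2←b1 b3←b1 b4←b1
Dom∩ at merges:
  b1: preds {b0,b2,b4}: {b0} ∩ {b0,b1,b2} ∩ {b0,b1,b4} = {b0}; idom=b0
  b4: preds {b1,b2,b3}: {b0,b1} ∩ {b0,b1,b2} ∩ {b0,b1,b3} = {b0,b1}; idom=b1

idom(b4) = b1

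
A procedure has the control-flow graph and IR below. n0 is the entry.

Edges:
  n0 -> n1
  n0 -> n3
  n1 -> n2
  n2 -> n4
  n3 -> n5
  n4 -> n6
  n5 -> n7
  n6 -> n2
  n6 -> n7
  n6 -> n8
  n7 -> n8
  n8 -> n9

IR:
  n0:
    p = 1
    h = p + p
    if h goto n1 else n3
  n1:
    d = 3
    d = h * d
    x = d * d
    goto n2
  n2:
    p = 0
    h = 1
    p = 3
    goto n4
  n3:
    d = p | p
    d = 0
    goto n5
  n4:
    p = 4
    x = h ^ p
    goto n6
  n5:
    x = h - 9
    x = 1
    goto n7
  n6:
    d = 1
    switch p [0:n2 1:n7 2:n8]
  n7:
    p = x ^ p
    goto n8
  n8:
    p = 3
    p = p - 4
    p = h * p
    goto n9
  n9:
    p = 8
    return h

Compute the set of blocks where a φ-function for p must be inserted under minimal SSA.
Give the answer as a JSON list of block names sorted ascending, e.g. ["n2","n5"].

idom tree: n1←n0 n2←n1 n3←n0 n4←n2 n5←n3 n6←n4 n7←n0 n8←n0 n9←n8
Dom∩ at merges:
  n2: preds {n1,n6}: {n0,n1} ∩ {n0,n1,n2,n4,n6} = {n0,n1}; idom=n1
  n7: preds {n5,n6}: {n0,n3,n5} ∩ {n0,n1,n2,n4,n6} = {n0}; idom=n0
  n8: preds {n6,n7}: {n0,n1,n2,n4,n6} ∩ {n0,n7} = {n0}; idom=n0

DF walk-up:
  join n2 pred n1: · stop@n1
  join n2 pred n6: n6→n4→n2 stop@n1
  join n7 pred n5: n5→n3 stop@n0
  join n7 pred n6: n6→n4→n2→n1 stop@n0
  join n8 pred n6: n6→n4→n2→n1 stop@n0
  join n8 pred n7: n7 stop@n0
  n0 → ∅
  n1 → {n7,n8}
  n2 → {n2,n7,n8}
  n3 → {n7}
  n4 → {n2,n7,n8}
  n5 → {n7}
  n6 → {n2,n7,n8}
  n7 → {n8}
  n8 → ∅
  n9 → ∅

φ for p: defs {n0,n2,n4,n7,n8,n9}
  DF⁺ = {n2,n7,n8}

Answer: ["n2", "n7", "n8"]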